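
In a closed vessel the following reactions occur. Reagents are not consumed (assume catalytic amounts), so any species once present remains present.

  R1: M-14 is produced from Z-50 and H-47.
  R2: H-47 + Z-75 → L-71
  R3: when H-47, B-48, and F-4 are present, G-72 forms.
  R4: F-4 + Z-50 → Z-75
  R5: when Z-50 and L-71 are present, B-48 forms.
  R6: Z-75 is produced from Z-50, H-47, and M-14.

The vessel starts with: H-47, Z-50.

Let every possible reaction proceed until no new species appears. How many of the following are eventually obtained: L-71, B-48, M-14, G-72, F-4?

3

Z-50 and H-47 present → M-14 forms (R1).
Z-50, H-47, and M-14 present → Z-75 forms (R6).
H-47 and Z-75 present → L-71 forms (R2).
Z-50 and L-71 present → B-48 forms (R5).
L-71: reached.
B-48: reached.
M-14: reached.
G-72 would need H-47, B-48, and F-4 (R3), but F-4 never forms.
No rule produces F-4, and it is not given.
Reached: L-71, B-48, and M-14 — 3 of the 5.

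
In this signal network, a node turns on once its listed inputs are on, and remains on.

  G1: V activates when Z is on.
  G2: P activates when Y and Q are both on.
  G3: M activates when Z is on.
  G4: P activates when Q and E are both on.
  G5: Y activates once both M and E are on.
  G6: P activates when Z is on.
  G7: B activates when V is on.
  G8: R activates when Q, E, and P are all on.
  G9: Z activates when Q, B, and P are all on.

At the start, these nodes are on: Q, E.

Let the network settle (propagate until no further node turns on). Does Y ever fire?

Y would need M and E (G5), but M never turns on.

No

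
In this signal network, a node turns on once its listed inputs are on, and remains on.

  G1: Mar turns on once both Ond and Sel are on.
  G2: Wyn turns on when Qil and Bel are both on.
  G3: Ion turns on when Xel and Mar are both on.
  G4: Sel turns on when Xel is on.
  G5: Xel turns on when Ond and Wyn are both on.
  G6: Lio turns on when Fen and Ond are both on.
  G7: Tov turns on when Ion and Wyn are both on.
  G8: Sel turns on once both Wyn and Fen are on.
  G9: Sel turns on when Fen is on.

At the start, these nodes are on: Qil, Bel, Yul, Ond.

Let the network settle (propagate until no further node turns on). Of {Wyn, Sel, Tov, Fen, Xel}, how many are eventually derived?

Qil and Bel are on, so Wyn turns on (G2).
Ond and Wyn are on, so Xel turns on (G5).
G4: Xel on → Sel on.
G1: Ond and Sel on → Mar on.
G3: Xel and Mar on → Ion on.
G7: Ion and Wyn on → Tov on.
Wyn: reached.
Sel: reached.
Tov: reached.
No rule produces Fen, and it is not given.
Xel: reached.
Reached: Wyn, Sel, Tov, and Xel — 4 of the 5.

4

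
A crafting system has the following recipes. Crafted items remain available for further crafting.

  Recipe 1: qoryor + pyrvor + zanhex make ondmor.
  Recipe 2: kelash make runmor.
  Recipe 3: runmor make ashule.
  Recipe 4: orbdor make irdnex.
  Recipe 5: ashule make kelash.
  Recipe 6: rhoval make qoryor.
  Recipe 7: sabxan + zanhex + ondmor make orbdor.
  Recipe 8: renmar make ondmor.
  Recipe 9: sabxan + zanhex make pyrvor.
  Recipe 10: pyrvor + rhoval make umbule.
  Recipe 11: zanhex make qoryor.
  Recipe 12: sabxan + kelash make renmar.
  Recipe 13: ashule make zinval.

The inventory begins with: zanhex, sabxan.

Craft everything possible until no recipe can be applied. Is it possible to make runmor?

runmor would need kelash (Recipe 2), but kelash is never obtained.

No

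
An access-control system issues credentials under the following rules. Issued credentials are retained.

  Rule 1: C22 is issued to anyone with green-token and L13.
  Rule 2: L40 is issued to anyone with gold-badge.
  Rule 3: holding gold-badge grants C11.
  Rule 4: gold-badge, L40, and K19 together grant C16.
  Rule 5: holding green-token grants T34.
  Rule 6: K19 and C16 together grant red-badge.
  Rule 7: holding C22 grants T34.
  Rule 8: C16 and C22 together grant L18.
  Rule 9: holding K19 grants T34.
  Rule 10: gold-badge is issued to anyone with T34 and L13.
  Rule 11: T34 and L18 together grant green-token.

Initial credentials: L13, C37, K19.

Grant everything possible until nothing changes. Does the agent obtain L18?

L18 would need C16 and C22 (Rule 8), but C22 is never granted.

No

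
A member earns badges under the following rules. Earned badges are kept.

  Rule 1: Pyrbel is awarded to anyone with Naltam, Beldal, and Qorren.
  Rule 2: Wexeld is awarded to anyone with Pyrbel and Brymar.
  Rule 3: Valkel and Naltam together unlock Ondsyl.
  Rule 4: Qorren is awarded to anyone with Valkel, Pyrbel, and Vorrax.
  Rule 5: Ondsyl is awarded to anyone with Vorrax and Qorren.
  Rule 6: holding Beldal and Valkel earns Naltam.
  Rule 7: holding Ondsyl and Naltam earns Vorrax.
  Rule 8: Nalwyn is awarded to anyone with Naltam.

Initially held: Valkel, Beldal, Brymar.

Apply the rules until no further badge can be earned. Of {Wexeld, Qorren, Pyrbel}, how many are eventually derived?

0

Wexeld would need Pyrbel and Brymar (Rule 2), but Pyrbel is never earned.
Qorren would need Valkel, Pyrbel, and Vorrax (Rule 4), but Pyrbel is never earned.
Pyrbel would need Naltam, Beldal, and Qorren (Rule 1), but Qorren is never earned.
None of the 3 are reached.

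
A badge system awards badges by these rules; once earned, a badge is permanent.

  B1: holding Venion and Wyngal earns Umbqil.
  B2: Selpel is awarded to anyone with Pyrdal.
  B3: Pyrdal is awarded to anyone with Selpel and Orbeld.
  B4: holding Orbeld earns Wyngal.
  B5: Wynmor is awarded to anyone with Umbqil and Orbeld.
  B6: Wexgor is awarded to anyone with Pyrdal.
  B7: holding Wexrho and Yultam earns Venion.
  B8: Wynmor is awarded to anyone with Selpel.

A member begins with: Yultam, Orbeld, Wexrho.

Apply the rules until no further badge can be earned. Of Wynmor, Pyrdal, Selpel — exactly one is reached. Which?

Wynmor

With Orbeld, Wyngal is earned (B4).
With Wexrho and Yultam, Venion is earned (B7).
With Venion and Wyngal, Umbqil is earned (B1).
With Umbqil and Orbeld, Wynmor is earned (B5).
Selpel would need Pyrdal (B2), but Pyrdal is never earned. Pyrdal would need Selpel and Orbeld (B3), but Selpel is never earned.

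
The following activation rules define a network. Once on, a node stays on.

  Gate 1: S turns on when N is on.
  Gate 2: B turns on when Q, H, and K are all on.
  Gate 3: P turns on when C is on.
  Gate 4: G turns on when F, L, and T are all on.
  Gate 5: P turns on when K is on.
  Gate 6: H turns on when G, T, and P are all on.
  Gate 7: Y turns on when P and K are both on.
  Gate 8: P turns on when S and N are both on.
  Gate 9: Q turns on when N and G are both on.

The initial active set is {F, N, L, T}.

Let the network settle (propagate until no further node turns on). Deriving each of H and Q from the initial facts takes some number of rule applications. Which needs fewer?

Q

Q: Gate 4: F, L, and T on → G on. Gate 9: N and G on → Q on. [2 rule applications]
H: F, L, and T are on, so G turns on (Gate 4). Gate 1: N on → S on. Gate 8: S and N on → P on. Gate 6: G, T, and P on → H on. [4 rule applications]
Q needs fewer.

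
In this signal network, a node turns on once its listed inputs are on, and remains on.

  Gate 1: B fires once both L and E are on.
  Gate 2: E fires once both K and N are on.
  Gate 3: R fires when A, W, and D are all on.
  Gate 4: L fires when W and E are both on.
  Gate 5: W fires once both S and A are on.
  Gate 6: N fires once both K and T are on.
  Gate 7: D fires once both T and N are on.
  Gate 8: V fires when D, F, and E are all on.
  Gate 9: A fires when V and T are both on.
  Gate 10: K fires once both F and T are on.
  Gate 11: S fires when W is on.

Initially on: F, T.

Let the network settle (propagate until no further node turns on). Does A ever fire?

F and T are on, so K fires (Gate 10).
Gate 6: K and T on → N on.
K and N are on, so E fires (Gate 2).
Gate 7: T and N on → D on.
D, F, and E are on, so V fires (Gate 8).
Gate 9: V and T on → A on.

Yes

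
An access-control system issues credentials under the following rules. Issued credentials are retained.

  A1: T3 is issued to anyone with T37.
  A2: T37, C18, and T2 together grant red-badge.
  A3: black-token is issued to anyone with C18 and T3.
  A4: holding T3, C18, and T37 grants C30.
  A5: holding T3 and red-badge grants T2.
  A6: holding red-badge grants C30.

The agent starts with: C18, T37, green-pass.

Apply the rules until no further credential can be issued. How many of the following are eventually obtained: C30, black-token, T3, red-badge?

3

Holding T37 grants T3 (A1).
Holding T3, C18, and T37 grants C30 (A4).
Holding C18 and T3 grants black-token (A3).
C30: reached.
black-token: reached.
T3: reached.
red-badge would need T37, C18, and T2 (A2), but T2 is never granted.
Reached: C30, black-token, and T3 — 3 of the 4.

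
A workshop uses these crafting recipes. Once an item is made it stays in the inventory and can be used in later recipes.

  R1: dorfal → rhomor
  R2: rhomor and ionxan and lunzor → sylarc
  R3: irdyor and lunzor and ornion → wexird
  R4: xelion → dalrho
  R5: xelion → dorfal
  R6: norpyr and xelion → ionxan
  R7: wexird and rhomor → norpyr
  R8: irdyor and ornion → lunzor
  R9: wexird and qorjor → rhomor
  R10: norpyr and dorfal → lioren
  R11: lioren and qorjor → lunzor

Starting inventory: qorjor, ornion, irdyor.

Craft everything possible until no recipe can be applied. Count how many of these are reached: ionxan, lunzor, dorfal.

1

irdyor and ornion → lunzor (R8).
ionxan would need norpyr and xelion (R6), but xelion is never obtained.
lunzor: reached.
dorfal would need xelion (R5), but xelion is never obtained.
Reached: lunzor — 1 of the 3.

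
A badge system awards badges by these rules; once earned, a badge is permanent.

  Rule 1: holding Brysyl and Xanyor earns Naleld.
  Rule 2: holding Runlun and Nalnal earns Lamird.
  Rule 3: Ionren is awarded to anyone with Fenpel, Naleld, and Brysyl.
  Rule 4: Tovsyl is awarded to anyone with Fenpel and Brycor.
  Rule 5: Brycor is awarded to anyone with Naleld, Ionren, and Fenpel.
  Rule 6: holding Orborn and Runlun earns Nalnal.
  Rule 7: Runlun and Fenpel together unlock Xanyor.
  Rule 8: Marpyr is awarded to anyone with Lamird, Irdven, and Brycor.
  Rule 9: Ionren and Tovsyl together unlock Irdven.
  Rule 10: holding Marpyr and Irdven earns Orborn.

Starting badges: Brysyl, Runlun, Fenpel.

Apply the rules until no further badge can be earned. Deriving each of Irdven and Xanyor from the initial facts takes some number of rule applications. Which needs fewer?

Xanyor: With Runlun and Fenpel, Xanyor is earned (Rule 7). [1 rule application]
Irdven: With Runlun and Fenpel, Xanyor is earned (Rule 7). With Brysyl and Xanyor, Naleld is earned (Rule 1). With Fenpel, Naleld, and Brysyl, Ionren is earned (Rule 3). With Naleld, Ionren, and Fenpel, Brycor is earned (Rule 5). With Fenpel and Brycor, Tovsyl is earned (Rule 4). With Ionren and Tovsyl, Irdven is earned (Rule 9). [6 rule applications]
Xanyor needs fewer.

Xanyor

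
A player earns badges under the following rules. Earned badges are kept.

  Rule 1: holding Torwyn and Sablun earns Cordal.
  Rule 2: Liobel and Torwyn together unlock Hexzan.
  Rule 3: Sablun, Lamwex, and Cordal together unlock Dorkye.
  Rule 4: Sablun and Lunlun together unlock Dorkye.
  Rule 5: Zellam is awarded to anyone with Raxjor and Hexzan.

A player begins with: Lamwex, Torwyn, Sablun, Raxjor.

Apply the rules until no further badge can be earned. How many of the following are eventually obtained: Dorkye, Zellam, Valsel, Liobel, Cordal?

2

With Torwyn and Sablun, Cordal is earned (Rule 1).
With Sablun, Lamwex, and Cordal, Dorkye is earned (Rule 3).
Dorkye: reached.
Zellam would need Raxjor and Hexzan (Rule 5), but Hexzan is never earned.
No rule produces Valsel, and it is not given.
No rule produces Liobel, and it is not given.
Cordal: reached.
Reached: Dorkye and Cordal — 2 of the 5.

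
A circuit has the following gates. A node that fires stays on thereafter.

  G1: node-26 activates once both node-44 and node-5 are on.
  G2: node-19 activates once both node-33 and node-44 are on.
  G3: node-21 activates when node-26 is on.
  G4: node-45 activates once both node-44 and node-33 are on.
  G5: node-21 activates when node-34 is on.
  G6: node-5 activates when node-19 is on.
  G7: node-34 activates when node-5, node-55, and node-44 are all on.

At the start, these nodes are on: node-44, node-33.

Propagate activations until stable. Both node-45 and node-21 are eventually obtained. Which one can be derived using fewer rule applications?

node-45: G4: node-44 and node-33 on → node-45 on. [1 rule application]
node-21: node-33 and node-44 are on, so node-19 activates (G2). G6: node-19 on → node-5 on. G1: node-44 and node-5 on → node-26 on. G3: node-26 on → node-21 on. [4 rule applications]
node-45 needs fewer.

node-45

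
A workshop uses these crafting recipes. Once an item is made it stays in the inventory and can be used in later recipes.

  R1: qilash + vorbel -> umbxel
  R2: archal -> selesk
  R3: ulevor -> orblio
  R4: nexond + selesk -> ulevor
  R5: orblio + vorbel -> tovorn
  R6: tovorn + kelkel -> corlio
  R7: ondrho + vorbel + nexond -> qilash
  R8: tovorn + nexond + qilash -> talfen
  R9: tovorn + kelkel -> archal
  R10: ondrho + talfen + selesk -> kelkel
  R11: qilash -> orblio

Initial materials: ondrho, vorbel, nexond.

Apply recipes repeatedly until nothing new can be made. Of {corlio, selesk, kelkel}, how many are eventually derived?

0

corlio would need tovorn and kelkel (R6), but kelkel is never obtained.
selesk would need archal (R2), but archal is never obtained.
kelkel would need ondrho, talfen, and selesk (R10), but selesk is never obtained.
None of the 3 are reached.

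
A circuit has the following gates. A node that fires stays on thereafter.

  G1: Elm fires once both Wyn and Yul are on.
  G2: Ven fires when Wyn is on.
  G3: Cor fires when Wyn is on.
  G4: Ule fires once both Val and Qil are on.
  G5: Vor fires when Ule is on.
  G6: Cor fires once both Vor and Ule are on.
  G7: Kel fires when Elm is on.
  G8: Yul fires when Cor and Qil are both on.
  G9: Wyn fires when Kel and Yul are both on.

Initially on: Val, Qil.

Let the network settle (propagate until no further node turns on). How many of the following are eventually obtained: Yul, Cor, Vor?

Val and Qil are on, so Ule fires (G4).
Ule is on, so Vor fires (G5).
Vor and Ule are on, so Cor fires (G6).
G8: Cor and Qil on → Yul on.
Yul: reached.
Cor: reached.
Vor: reached.
All 3 are reached.

3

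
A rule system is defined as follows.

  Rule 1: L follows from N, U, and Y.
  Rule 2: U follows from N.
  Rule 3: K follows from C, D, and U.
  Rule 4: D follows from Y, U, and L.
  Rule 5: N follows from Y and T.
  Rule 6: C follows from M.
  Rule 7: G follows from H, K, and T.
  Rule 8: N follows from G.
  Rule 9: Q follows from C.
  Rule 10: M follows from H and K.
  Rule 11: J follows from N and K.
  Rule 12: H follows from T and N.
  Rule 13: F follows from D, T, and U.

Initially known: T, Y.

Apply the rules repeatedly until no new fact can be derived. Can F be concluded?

Yes

Y and T hold, so N follows (Rule 5).
N holds, so U follows (Rule 2).
N, U, and Y hold, so L follows (Rule 1).
Y, U, and L hold, so D follows (Rule 4).
D, T, and U hold, so F follows (Rule 13).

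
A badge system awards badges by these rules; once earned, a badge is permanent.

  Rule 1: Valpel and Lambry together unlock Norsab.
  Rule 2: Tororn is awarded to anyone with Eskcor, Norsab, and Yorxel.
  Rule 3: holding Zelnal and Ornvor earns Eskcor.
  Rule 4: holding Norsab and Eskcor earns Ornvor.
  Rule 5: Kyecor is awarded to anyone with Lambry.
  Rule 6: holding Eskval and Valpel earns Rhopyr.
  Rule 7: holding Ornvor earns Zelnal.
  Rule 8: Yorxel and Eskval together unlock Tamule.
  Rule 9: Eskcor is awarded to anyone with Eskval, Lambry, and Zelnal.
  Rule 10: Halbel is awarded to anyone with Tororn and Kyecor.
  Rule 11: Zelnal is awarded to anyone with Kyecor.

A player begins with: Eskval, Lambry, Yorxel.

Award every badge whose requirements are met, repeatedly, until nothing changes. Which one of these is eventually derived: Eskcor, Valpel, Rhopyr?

Eskcor

With Lambry, Kyecor is earned (Rule 5).
With Kyecor, Zelnal is earned (Rule 11).
With Eskval, Lambry, and Zelnal, Eskcor is earned (Rule 9).
Rhopyr would need Eskval and Valpel (Rule 6), but Valpel is never earned. No rule produces Valpel, and it is not given.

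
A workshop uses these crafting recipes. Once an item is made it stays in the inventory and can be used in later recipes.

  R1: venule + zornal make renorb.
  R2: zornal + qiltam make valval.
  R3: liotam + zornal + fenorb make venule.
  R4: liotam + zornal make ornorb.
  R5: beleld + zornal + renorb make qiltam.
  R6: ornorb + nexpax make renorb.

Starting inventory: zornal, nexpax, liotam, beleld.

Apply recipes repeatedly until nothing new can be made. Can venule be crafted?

No

venule would need liotam, zornal, and fenorb (R3), but fenorb is never obtained.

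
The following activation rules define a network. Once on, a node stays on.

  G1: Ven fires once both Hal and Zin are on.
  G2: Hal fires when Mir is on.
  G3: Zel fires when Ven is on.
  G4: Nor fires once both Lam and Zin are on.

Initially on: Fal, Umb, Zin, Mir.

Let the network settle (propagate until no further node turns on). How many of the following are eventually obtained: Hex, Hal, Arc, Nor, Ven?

2

G2: Mir on → Hal on.
G1: Hal and Zin on → Ven on.
No rule produces Hex, and it is not given.
Hal: reached.
No rule produces Arc, and it is not given.
Nor would need Lam and Zin (G4), but Lam never turns on.
Ven: reached.
Reached: Hal and Ven — 2 of the 5.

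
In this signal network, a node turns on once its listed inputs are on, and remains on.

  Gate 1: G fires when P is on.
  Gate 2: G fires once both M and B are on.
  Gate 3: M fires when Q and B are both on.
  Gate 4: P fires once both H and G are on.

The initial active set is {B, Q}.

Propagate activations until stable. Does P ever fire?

No

P would need H and G (Gate 4), but H never turns on.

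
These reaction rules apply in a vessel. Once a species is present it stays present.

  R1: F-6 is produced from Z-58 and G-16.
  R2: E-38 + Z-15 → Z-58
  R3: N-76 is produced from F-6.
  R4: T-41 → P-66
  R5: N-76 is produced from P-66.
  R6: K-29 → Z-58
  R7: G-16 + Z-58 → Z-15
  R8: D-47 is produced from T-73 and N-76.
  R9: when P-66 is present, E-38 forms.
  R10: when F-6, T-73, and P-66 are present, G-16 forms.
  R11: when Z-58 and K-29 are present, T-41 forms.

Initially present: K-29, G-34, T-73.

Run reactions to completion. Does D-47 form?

K-29 present → Z-58 forms (R6).
Z-58 and K-29 present → T-41 forms (R11).
T-41 present → P-66 forms (R4).
P-66 present → N-76 forms (R5).
T-73 and N-76 present → D-47 forms (R8).

Yes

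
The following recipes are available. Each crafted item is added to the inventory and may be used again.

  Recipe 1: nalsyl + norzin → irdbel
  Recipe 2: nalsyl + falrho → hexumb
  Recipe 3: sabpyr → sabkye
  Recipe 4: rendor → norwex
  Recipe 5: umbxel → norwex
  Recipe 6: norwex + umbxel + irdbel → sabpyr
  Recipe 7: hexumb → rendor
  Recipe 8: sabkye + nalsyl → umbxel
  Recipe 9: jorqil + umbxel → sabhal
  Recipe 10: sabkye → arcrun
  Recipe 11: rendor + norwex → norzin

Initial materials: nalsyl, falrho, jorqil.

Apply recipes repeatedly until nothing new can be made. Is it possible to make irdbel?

Yes

nalsyl + falrho → hexumb (Recipe 2).
Using Recipe 7, hexumb makes rendor.
Using Recipe 4, rendor makes norwex.
rendor + norwex → norzin (Recipe 11).
Using Recipe 1, nalsyl and norzin make irdbel.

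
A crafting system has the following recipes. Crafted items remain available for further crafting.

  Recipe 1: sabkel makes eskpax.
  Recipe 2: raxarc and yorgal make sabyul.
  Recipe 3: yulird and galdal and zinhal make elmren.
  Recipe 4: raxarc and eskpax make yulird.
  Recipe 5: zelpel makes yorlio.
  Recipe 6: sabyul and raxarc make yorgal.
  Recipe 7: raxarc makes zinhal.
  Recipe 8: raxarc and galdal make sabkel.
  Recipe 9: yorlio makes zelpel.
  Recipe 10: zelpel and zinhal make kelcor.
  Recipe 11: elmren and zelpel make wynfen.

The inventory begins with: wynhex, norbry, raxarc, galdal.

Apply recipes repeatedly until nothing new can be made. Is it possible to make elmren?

Yes

raxarc and galdal → sabkel (Recipe 8).
raxarc → zinhal (Recipe 7).
sabkel → eskpax (Recipe 1).
Using Recipe 4, raxarc and eskpax make yulird.
yulird and galdal and zinhal → elmren (Recipe 3).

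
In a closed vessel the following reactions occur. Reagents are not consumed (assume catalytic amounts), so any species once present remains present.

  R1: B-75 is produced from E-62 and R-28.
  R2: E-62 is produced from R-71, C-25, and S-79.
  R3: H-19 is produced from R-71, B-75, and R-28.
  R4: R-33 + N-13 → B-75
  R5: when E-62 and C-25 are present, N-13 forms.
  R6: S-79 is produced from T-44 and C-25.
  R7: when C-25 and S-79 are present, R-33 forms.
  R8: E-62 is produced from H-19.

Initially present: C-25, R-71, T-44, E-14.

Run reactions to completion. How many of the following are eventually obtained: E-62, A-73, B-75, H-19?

T-44 and C-25 present → S-79 forms (R6).
R-71, C-25, and S-79 present → E-62 forms (R2).
C-25 and S-79 present → R-33 forms (R7).
E-62 and C-25 present → N-13 forms (R5).
R-33 and N-13 present → B-75 forms (R4).
E-62: reached.
No rule produces A-73, and it is not given.
B-75: reached.
H-19 would need R-71, B-75, and R-28 (R3), but R-28 never forms.
Reached: E-62 and B-75 — 2 of the 4.

2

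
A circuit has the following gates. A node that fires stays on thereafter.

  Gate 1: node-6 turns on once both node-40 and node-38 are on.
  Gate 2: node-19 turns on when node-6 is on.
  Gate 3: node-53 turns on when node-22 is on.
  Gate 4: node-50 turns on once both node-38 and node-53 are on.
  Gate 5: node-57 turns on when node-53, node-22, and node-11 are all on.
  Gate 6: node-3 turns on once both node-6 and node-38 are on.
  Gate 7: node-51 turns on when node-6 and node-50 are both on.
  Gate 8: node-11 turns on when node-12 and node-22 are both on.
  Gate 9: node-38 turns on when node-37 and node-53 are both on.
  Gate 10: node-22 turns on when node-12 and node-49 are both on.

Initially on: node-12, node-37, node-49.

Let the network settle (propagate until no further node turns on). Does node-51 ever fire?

node-51 would need node-6 and node-50 (Gate 7), but node-6 never turns on.

No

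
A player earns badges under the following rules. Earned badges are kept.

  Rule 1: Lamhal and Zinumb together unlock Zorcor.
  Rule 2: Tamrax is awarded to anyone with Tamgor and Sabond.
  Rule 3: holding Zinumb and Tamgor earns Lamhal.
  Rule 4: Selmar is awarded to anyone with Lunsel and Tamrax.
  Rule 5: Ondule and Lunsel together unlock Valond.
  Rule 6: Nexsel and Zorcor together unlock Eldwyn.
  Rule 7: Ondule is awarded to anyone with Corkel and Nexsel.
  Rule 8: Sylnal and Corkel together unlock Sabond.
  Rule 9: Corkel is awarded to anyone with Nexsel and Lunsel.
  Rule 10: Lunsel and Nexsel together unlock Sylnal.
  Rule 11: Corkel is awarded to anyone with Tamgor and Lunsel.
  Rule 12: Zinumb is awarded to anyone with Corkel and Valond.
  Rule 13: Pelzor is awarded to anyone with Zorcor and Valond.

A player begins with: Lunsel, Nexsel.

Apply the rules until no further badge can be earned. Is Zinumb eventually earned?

With Nexsel and Lunsel, Corkel is earned (Rule 9).
With Corkel and Nexsel, Ondule is earned (Rule 7).
With Ondule and Lunsel, Valond is earned (Rule 5).
With Corkel and Valond, Zinumb is earned (Rule 12).

Yes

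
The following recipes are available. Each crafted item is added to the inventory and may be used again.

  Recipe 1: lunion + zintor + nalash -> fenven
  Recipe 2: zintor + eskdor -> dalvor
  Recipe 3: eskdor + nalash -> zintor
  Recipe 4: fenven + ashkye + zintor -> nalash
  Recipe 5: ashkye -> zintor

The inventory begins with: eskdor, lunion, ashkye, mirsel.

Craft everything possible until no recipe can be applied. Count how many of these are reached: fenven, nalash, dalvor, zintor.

ashkye -> zintor (Recipe 5).
zintor + eskdor -> dalvor (Recipe 2).
fenven would need lunion, zintor, and nalash (Recipe 1), but nalash is never obtained.
nalash would need fenven, ashkye, and zintor (Recipe 4), but fenven is never obtained.
dalvor: reached.
zintor: reached.
Reached: dalvor and zintor — 2 of the 4.

2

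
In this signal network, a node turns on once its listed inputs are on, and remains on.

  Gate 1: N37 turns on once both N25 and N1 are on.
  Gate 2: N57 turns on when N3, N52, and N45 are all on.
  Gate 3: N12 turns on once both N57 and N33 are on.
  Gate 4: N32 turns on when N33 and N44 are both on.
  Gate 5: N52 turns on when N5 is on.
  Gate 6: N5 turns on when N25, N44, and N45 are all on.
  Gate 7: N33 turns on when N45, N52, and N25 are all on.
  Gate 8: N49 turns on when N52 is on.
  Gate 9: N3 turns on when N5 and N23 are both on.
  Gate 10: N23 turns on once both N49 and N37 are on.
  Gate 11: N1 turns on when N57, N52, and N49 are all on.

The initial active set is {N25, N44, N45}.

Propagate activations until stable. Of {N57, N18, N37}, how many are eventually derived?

N57 would need N3, N52, and N45 (Gate 2), but N3 never turns on.
No rule produces N18, and it is not given.
N37 would need N25 and N1 (Gate 1), but N1 never turns on.
None of the 3 are reached.

0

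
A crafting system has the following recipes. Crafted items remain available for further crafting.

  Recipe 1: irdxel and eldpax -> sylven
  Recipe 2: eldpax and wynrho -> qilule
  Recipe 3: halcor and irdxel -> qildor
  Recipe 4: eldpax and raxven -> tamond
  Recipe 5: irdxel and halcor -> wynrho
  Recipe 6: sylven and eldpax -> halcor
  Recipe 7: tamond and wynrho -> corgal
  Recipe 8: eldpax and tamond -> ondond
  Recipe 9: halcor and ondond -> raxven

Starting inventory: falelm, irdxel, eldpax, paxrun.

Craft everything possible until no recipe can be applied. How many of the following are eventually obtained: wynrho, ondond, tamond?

1

irdxel and eldpax -> sylven (Recipe 1).
Using Recipe 6, sylven and eldpax make halcor.
irdxel and halcor -> wynrho (Recipe 5).
wynrho: reached.
ondond would need eldpax and tamond (Recipe 8), but tamond is never obtained.
tamond would need eldpax and raxven (Recipe 4), but raxven is never obtained.
Reached: wynrho — 1 of the 3.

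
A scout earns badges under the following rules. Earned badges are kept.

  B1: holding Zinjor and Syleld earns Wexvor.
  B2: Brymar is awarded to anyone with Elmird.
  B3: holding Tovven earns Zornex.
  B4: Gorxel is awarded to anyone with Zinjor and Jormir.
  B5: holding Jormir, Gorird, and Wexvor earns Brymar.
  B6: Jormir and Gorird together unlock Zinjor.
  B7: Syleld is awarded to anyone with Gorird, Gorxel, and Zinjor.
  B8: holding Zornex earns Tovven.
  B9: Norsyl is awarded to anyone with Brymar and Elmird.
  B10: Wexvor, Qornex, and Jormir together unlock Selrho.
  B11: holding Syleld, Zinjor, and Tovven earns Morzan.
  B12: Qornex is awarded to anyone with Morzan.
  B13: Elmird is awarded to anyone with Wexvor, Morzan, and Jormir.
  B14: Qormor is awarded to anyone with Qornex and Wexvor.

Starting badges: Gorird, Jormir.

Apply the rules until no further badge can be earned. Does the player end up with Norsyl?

Norsyl would need Brymar and Elmird (B9), but Elmird is never earned.

No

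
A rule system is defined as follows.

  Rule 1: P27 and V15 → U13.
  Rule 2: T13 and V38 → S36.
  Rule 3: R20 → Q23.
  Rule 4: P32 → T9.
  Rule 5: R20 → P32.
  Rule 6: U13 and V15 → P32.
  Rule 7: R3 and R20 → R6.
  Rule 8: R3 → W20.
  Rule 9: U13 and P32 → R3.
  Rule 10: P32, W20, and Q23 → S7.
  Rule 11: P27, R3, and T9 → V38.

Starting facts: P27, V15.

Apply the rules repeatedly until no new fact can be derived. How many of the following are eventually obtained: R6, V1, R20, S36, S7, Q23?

0

R6 would need R3 and R20 (Rule 7), but R20 is never established.
No rule produces V1, and it is not given.
No rule produces R20, and it is not given.
S36 would need T13 and V38 (Rule 2), but T13 is never established.
S7 would need P32, W20, and Q23 (Rule 10), but Q23 is never established.
Q23 would need R20 (Rule 3), but R20 is never established.
None of the 6 are reached.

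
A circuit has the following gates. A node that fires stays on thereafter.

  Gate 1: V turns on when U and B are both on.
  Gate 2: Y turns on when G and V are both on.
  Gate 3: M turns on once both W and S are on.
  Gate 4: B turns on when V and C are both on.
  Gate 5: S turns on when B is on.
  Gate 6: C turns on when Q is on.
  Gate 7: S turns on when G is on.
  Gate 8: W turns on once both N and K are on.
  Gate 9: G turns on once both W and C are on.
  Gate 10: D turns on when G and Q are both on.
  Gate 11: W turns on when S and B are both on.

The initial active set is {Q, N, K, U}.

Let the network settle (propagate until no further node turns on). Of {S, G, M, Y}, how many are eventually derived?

Q is on, so C turns on (Gate 6).
Gate 8: N and K on → W on.
Gate 9: W and C on → G on.
G is on, so S turns on (Gate 7).
Gate 3: W and S on → M on.
S: reached.
G: reached.
M: reached.
Y would need G and V (Gate 2), but V never turns on.
Reached: S, G, and M — 3 of the 4.

3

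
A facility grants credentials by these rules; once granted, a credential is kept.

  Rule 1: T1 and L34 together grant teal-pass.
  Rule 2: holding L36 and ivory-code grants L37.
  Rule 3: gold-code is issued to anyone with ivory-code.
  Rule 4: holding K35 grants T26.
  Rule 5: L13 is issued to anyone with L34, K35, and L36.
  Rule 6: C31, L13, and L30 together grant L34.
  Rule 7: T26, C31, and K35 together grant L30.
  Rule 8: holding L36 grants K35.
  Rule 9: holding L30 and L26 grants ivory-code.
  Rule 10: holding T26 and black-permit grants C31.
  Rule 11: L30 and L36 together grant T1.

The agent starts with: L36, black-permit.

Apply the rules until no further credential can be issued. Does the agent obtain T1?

Holding L36 grants K35 (Rule 8).
Holding K35 grants T26 (Rule 4).
Holding T26 and black-permit grants C31 (Rule 10).
Holding T26, C31, and K35 grants L30 (Rule 7).
Holding L30 and L36 grants T1 (Rule 11).

Yes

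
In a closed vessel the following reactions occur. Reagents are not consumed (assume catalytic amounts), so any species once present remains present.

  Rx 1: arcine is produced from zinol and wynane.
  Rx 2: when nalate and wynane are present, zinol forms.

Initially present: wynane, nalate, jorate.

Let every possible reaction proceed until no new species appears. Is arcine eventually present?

Yes

nalate and wynane present → zinol forms (Rx 2).
zinol and wynane present → arcine forms (Rx 1).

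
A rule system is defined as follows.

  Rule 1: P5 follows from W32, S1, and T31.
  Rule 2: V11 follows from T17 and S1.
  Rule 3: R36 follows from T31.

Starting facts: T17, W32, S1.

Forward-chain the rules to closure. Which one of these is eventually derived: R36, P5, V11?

V11

T17 and S1 hold, so V11 follows (Rule 2).
P5 would need W32, S1, and T31 (Rule 1), but T31 is never established. R36 would need T31 (Rule 3), but T31 is never established.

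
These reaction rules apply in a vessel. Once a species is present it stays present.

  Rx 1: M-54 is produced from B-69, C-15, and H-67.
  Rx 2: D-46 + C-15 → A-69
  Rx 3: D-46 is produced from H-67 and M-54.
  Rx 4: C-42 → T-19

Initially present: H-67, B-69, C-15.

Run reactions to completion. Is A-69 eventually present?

B-69, C-15, and H-67 present → M-54 forms (Rx 1).
H-67 and M-54 present → D-46 forms (Rx 3).
D-46 and C-15 present → A-69 forms (Rx 2).

Yes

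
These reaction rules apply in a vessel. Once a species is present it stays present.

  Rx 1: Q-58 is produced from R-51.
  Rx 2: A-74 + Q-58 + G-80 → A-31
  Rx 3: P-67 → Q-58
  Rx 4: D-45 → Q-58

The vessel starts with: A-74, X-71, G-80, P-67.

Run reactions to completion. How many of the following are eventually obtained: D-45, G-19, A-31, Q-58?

2

P-67 present → Q-58 forms (Rx 3).
A-74, Q-58, and G-80 present → A-31 forms (Rx 2).
No rule produces D-45, and it is not given.
No rule produces G-19, and it is not given.
A-31: reached.
Q-58: reached.
Reached: A-31 and Q-58 — 2 of the 4.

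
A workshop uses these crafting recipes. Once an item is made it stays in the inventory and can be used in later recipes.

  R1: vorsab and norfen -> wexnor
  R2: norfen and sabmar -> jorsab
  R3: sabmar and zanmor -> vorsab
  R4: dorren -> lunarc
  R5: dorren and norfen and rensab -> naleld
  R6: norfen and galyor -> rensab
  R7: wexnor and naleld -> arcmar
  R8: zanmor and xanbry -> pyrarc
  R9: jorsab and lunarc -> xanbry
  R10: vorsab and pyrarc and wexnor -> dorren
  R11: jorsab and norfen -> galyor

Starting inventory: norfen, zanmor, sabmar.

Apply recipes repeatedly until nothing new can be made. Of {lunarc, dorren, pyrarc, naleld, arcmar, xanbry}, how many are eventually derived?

lunarc would need dorren (R4), but dorren is never obtained.
dorren would need vorsab, pyrarc, and wexnor (R10), but pyrarc is never obtained.
pyrarc would need zanmor and xanbry (R8), but xanbry is never obtained.
naleld would need dorren, norfen, and rensab (R5), but dorren is never obtained.
arcmar would need wexnor and naleld (R7), but naleld is never obtained.
xanbry would need jorsab and lunarc (R9), but lunarc is never obtained.
None of the 6 are reached.

0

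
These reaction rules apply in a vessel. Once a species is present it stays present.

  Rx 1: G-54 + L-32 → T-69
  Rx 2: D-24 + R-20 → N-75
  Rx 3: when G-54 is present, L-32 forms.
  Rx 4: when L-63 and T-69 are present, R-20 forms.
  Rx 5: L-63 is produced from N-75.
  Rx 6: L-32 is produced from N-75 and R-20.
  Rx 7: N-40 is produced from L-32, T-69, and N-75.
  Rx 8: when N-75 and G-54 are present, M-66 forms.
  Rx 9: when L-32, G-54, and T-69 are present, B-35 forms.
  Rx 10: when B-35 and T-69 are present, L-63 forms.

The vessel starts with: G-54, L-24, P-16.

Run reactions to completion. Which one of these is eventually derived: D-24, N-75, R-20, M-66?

G-54 present → L-32 forms (Rx 3).
G-54 and L-32 present → T-69 forms (Rx 1).
L-32, G-54, and T-69 present → B-35 forms (Rx 9).
B-35 and T-69 present → L-63 forms (Rx 10).
L-63 and T-69 present → R-20 forms (Rx 4).
M-66 would need N-75 and G-54 (Rx 8), but N-75 never forms. No rule produces D-24, and it is not given. N-75 would need D-24 and R-20 (Rx 2), but D-24 never forms.

R-20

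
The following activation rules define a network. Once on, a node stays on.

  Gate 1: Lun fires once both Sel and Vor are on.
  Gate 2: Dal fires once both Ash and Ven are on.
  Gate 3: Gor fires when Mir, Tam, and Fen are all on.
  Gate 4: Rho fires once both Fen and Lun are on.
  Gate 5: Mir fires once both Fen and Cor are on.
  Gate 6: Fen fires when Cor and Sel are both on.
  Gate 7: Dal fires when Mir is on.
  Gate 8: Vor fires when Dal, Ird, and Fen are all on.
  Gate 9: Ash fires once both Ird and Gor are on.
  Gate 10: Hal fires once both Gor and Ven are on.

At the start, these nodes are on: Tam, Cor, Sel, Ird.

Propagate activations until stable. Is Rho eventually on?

Gate 6: Cor and Sel on → Fen on.
Gate 5: Fen and Cor on → Mir on.
Gate 7: Mir on → Dal on.
Dal, Ird, and Fen are on, so Vor fires (Gate 8).
Sel and Vor are on, so Lun fires (Gate 1).
Fen and Lun are on, so Rho fires (Gate 4).

Yes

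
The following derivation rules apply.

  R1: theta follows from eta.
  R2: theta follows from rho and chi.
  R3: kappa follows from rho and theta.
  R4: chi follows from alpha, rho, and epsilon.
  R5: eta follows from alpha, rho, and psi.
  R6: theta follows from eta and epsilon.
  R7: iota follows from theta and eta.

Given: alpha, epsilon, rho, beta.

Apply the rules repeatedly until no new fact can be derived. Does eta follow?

No

eta would need alpha, rho, and psi (R5), but psi is never established.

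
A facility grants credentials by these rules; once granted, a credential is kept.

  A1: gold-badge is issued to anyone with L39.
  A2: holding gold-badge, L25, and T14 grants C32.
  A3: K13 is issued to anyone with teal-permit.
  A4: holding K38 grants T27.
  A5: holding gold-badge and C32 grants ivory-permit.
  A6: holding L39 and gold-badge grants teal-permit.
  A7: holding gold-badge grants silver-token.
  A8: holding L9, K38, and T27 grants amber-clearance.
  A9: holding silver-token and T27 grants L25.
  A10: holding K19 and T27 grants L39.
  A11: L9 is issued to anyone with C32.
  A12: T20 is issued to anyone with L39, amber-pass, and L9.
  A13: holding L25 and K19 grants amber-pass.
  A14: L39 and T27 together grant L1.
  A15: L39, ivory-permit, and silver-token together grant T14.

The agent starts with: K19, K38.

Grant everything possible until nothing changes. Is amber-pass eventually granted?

Yes

Holding K38 grants T27 (A4).
Holding K19 and T27 grants L39 (A10).
Holding L39 grants gold-badge (A1).
Holding gold-badge grants silver-token (A7).
Holding silver-token and T27 grants L25 (A9).
Holding L25 and K19 grants amber-pass (A13).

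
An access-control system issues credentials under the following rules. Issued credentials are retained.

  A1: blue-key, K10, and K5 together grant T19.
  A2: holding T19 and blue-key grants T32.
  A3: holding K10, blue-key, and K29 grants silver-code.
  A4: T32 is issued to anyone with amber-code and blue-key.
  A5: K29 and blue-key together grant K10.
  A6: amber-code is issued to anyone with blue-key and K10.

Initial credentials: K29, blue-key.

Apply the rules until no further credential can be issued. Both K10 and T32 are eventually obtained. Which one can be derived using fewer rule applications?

K10: Holding K29 and blue-key grants K10 (A5). [1 rule application]
T32: Holding K29 and blue-key grants K10 (A5). Holding blue-key and K10 grants amber-code (A6). Holding amber-code and blue-key grants T32 (A4). [3 rule applications]
K10 needs fewer.

K10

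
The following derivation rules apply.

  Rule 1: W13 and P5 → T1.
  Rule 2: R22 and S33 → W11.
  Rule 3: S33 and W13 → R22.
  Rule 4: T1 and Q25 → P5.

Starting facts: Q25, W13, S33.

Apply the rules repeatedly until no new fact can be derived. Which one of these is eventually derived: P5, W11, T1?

S33 and W13 hold, so R22 follows (Rule 3).
R22 and S33 hold, so W11 follows (Rule 2).
T1 would need W13 and P5 (Rule 1), but P5 is never established. P5 would need T1 and Q25 (Rule 4), but T1 is never established.

W11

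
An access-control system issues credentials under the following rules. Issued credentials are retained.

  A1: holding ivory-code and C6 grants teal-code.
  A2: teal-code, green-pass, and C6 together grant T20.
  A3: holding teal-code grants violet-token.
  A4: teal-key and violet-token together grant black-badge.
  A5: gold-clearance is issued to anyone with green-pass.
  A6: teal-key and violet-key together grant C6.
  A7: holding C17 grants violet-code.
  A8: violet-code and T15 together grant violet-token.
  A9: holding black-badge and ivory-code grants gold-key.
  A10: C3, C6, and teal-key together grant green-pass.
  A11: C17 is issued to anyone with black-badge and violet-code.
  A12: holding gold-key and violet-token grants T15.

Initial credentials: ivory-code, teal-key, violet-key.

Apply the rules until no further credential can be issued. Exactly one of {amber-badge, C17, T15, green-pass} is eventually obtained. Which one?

T15

Holding teal-key and violet-key grants C6 (A6).
Holding ivory-code and C6 grants teal-code (A1).
Holding teal-code grants violet-token (A3).
Holding teal-key and violet-token grants black-badge (A4).
Holding black-badge and ivory-code grants gold-key (A9).
Holding gold-key and violet-token grants T15 (A12).
green-pass would need C3, C6, and teal-key (A10), but C3 is never granted. C17 would need black-badge and violet-code (A11), but violet-code is never granted. No rule produces amber-badge, and it is not given.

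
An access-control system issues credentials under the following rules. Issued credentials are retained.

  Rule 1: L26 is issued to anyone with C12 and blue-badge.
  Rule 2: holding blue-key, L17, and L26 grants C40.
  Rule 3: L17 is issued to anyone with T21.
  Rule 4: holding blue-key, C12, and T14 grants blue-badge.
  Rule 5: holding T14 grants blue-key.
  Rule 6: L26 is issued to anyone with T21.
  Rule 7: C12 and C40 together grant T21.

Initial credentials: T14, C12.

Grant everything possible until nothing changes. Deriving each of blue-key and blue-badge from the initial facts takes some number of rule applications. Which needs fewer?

blue-key: Holding T14 grants blue-key (Rule 5). [1 rule application]
blue-badge: Holding T14 grants blue-key (Rule 5). Holding blue-key, C12, and T14 grants blue-badge (Rule 4). [2 rule applications]
blue-key needs fewer.

blue-key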